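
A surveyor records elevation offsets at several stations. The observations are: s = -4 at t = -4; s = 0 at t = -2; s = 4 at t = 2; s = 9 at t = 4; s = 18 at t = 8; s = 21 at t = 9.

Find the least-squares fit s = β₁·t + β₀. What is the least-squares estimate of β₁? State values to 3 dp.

β₁ = 1.878

Normal-equation sums: Σt·t = 185, Σt = 17, Σ1 = 6.
Moment sums: Σt·s = 393, Σs = 48.
So AᵀA·[β₁, β₀]ᵀ = Aᵀs: [[185, 17]; [17, 6]]·[β₁, β₀]ᵀ = [393, 48]ᵀ.
Eliminating β₀: 6·(row 1) − 17·(row 2) gives 821·β₁ = 6·393 − 17·48 = 1542, so β₁ = 1542/821.
Then β₀ = (48 − 17·(1542/821))/6 = 2199/821.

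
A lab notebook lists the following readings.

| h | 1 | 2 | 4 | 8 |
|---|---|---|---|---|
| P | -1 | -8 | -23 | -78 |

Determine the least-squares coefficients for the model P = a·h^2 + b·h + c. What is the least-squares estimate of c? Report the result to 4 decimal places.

Entries of MᵀM: Σh^2·h^2 = 4369, Σh^2·h = 585, Σh^2 = 85, Σh·h = 85, Σh = 15, Σ1 = 4.
Moment sums: Σh^2·P = -5393, Σh·P = -733, ΣP = -110.
Row-reducing yields a = -335/372, b = -1741/620, c = 13/6.

c = 2.1667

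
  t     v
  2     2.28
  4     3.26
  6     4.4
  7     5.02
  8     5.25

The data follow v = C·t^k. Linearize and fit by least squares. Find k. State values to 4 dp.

k = 0.6206

Taking logs, ln v = k·ln t + ln C, so regress ln v on ln t.
Σln t = 7.8966, Σ(ln t)² = 13.7233, Σln v = 6.7592, Σln t·ln v = 11.4520.
Equations: 13.7233·k + 7.8966·ln C = 11.4520;  7.8966·k + 5·ln C = 6.7592.
Slope k = (n·Σln t·ln v − Σln t·Σln v)/(n·Σ(ln t)² − (Σln t)²) = (5·11.4520 − 7.8966·6.7592)/6.2610 = 0.62061; ln C = (Σln v − k·Σln t)/n = 0.37169.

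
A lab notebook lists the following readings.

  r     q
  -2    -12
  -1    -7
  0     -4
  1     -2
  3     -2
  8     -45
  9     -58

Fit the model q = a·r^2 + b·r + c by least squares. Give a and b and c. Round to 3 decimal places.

a = -0.999, b = 2.843, c = -3.040

The normal equations are: 10756·a + 1260·b + 160·c = -7653;  1260·a + 160·b + 18·c = -859;  160·a + 18·b + 7·c = -130.
(Σr^2·r^2 = 10756, Σr^2·r = 1260, Σr^2 = 160, Σr·r = 160, Σr = 18, Σ1 = 7, Σr^2·q = -7653, Σr·q = -859, Σq = -130.)
Solving the 3×3 system (Gaussian elimination) gives a = -1361/1362, b = 2581/908, c = -4141/1362.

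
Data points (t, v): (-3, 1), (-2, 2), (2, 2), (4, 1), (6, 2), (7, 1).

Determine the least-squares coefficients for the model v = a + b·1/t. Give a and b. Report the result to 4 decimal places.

a = 1.4972, b = 0.0751

Normal-equation sums: Σ1 = 6, Σ1/t = 19/84, Σ1/t·1/t = 5093/7056.
And Σv = 9, Σ1/t·v = 11/28.
XᵀX·[a, b]ᵀ = Xᵀv becomes [[6, 19/84]; [19/84, 5093/7056]]·[a, b]ᵀ = [9, 11/28]ᵀ.
det = 6·(5093/7056) − (19/84)² = 30197/7056.
a = (9·(5093/7056) − (19/84)·(11/28))/(30197/7056) = 45210/30197; b = (6·(11/28) − (19/84)·9)/(30197/7056) = 2268/30197.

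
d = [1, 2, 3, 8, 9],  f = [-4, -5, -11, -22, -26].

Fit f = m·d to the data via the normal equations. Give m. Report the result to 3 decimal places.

m = -2.874

Normal-equation sums: Σd·d = 159.
And Σd·f = -457.
So MᵀM·[m]ᵀ = Mᵀf: [[159]]·[m]ᵀ = [-457]ᵀ.
Hence m = -457 / 159 ≈ -2.87421.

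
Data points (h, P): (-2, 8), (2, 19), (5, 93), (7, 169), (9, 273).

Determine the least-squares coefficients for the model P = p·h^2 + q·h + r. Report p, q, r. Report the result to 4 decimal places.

The normal system MᵀM·[p, q, r]ᵀ = MᵀP is [[9619, 1197, 163]; [1197, 163, 21]; [163, 21, 5]]·[p, q, r]ᵀ = [32827, 4127, 562]ᵀ.
Inverting the 3×3 Gram matrix, [p, q, r]ᵀ = [224785/74344, 215993/74344, 15138/9293]ᵀ.

p = 3.0236, q = 2.9053, r = 1.6290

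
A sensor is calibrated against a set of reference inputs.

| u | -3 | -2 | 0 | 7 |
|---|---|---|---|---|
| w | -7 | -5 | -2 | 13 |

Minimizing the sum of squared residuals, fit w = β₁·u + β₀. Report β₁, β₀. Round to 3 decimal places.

β₁ = 2.008, β₀ = -1.254

Normal-equation sums: Σu·u = 62, Σu = 2, Σ1 = 4.
Right-hand side: Σu·w = 122, Σw = -1.
MᵀM·[β₁, β₀]ᵀ = Mᵀw becomes [[62, 2]; [2, 4]]·[β₁, β₀]ᵀ = [122, -1]ᵀ.
Determinant 62·4 − 2² = 244.
β₁ = (122·4 − 2·(-1))/244 = 245/122; β₀ = (62·(-1) − 2·122)/244 = -153/122.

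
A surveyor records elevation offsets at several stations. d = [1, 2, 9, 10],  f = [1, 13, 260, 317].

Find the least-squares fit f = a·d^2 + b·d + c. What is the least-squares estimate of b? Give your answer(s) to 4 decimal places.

Forming MᵀM = [[16578, 1738, 186]; [1738, 186, 22]; [186, 22, 4]] and Mᵀf = [52813, 5537, 591]ᵀ gives MᵀM·[a, b, c]ᵀ = Mᵀf.
Solving the 3×3 system (Gaussian elimination) gives a = 45/16, b = 4409/1040, c = -3301/520.

b = 4.2394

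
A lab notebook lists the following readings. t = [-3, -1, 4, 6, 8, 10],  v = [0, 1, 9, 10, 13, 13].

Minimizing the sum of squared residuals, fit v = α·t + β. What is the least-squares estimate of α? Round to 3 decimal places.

With design matrix M, MᵀM = [[226, 24]; [24, 6]] and Mᵀv = [329, 46]ᵀ.
Determinant 226·6 − 24² = 780.
α = (329·6 − 24·46)/780 = 29/26; β = (226·46 − 24·329)/780 = 125/39.

α = 1.115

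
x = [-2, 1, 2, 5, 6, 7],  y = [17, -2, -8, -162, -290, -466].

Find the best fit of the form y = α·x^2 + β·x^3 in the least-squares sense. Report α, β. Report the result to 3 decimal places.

α = 1.035, β = -1.509

Setting ∂/∂α … = 0 gives: 4355·α + 27709·β = -37290;  27709·α + 180059·β = -242930.
Δ = 4355·180059 − 27709² = 16368264.
α = ((-37290)·180059 − 27709·(-242930))/16368264 = 385165/372006; β = (4355·(-242930) − 27709·(-37290))/16368264 = -6172885/4092066.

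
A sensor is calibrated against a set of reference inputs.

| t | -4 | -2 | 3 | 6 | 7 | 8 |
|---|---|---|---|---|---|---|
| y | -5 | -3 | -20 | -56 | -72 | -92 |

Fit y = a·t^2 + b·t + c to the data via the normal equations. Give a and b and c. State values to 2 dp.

a = -1.00, b = -3.03, c = -2.67

Sums needed: Σt^2·t^2 = 8146, Σt^2·t = 1026, Σt^2 = 178, Σt·t = 178, Σt = 18, Σ1 = 6.
And Σt^2·y = -11704, Σt·y = -1610, Σy = -248.
MᵀM·[a, b, c]ᵀ = Mᵀy becomes [[8146, 1026, 178]; [1026, 178, 18]; [178, 18, 6]]·[a, b, c]ᵀ = [-11704, -1610, -248]ᵀ.
Inverting the 3×3 Gram matrix, [a, b, c]ᵀ = [-42343/42464, -128557/42464, -28333/10616]ᵀ.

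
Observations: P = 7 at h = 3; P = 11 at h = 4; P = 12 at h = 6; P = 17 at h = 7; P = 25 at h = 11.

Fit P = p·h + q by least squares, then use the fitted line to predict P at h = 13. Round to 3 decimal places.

Entries of AᵀA: Σh·h = 231, Σh = 31, Σ1 = 5.
Right-hand side: Σh·P = 531, ΣP = 72.
Δ = 231·5 − 31² = 194.
p = (531·5 − 31·72)/194 = 423/194; q = (231·72 − 31·531)/194 = 171/194.
At h = 13: P̂ = (423/194)·(13) + (171/194)·(1) = 2835/97.

P̂ = 29.227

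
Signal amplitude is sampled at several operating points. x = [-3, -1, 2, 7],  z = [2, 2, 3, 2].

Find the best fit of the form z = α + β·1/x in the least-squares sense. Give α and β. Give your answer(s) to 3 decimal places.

α = 2.342, β = 0.533

Entries of MᵀM: Σ1 = 4, Σ1/x = -29/42, Σ1/x·1/x = 2437/1764.
And Σz = 9, Σ1/x·z = -37/42.
Eliminating β: (2437/1764)·(row 1) − (-29/42)·(row 2) gives (2969/588)·α = (2437/1764)·9 − (-29/42)·(-37/42) = 745/63, so α = 20860/8907.
Then β = ((-37/42) − (-29/42)·(20860/8907))/(2437/1764) = 1582/2969.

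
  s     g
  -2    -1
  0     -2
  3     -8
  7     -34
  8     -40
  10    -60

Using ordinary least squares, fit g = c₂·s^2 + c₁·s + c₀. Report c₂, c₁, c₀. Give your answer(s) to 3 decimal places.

c₂ = -0.476, c₁ = -1.106, c₀ = -1.425

The normal system MᵀM·[c₂, c₁, c₀]ᵀ = Mᵀg is [[16594, 1874, 226]; [1874, 226, 26]; [226, 26, 6]]·[c₂, c₁, c₀]ᵀ = [-10302, -1180, -145]ᵀ.
Row-reducing yields c₂ = -10315/21648, c₁ = -2177/1968, c₀ = -5143/3608.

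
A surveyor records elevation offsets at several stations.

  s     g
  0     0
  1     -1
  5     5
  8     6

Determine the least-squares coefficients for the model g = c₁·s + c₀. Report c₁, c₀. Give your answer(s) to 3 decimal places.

c₁ = 0.902, c₀ = -0.659

The normal system XᵀX·[c₁, c₀]ᵀ = Xᵀg is [[90, 14]; [14, 4]]·[c₁, c₀]ᵀ = [72, 10]ᵀ.
Determinant 90·4 − 14² = 164.
c₁ = (72·4 − 14·10)/164 = 37/41; c₀ = (90·10 − 14·72)/164 = -27/41.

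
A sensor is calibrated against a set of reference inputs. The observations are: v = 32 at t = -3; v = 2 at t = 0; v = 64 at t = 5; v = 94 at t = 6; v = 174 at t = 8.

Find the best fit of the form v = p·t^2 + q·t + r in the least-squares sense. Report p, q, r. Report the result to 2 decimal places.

p = 2.93, q = -1.85, r = 0.71

Forming AᵀA = [[6098, 826, 134]; [826, 134, 16]; [134, 16, 5]] and Aᵀv = [16408, 2180, 366]ᵀ gives AᵀA·[p, q, r]ᵀ = Aᵀv.
Row-reducing yields p = 15179/5187, q = -9619/5187, r = 1224/1729.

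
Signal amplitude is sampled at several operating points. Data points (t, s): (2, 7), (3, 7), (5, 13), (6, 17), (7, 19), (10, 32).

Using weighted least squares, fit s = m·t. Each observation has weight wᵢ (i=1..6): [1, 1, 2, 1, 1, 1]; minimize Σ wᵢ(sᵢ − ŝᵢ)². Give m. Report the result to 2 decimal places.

m = 2.90

Sums needed: Σwᵢ·t·t = 248.
And Σwᵢ·t·s = 720.
Normal equations: [[248]]·[m]ᵀ = [720]ᵀ.
m = 720/248 = 2.90323.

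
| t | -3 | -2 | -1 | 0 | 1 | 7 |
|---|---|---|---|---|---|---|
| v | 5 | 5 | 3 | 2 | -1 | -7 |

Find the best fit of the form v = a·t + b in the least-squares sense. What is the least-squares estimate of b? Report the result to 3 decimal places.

Normal-equation sums: Σt·t = 64, Σt = 2, Σ1 = 6.
Moment sums: Σt·v = -78, Σv = 7.
det = 64·6 − 2² = 380.
a = ((-78)·6 − 2·7)/380 = -241/190; b = (64·7 − 2·(-78))/380 = 151/95.

b = 1.589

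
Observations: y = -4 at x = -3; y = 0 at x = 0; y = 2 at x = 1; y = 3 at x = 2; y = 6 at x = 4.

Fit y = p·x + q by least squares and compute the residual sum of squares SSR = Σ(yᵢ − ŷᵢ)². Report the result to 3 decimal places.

Setting ∂/∂p … = 0 gives: 30·p + 4·q = 44;  4·p + 5·q = 7.
(Σx·x = 30, Σx = 4, Σ1 = 5, Σx·y = 44, Σy = 7.)
det = 30·5 − 4² = 134.
p = (44·5 − 4·7)/134 = 96/67; q = (30·7 − 4·44)/134 = 17/67.
Residuals: 3/67, -17/67, 21/67, -8/67, 1/67; SSR = 12/67.

SSR = 0.179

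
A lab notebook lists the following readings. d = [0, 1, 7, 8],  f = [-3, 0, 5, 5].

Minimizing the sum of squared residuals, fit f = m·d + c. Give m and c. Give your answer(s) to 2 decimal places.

m = 0.94, c = -2.01

AᵀA·[m, c]ᵀ = Aᵀf reads: 114·m + 16·c = 75;  16·m + 4·c = 7.
(Σd·d = 114, Σd = 16, Σ1 = 4, Σd·f = 75, Σf = 7.)
det = 114·4 − 16² = 200.
m = (75·4 − 16·7)/200 = 47/50; c = (114·7 − 16·75)/200 = -201/100.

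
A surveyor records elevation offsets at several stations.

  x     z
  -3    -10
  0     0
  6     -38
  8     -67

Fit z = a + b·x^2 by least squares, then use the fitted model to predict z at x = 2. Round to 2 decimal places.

ẑ = -4.48

Sums needed: Σ1 = 4, Σx^2 = 109, Σx^2·x^2 = 5473.
For Mᵀz: Σz = -115, Σx^2·z = -5746.
Normal equations: [[4, 109]; [109, 5473]]·[a, b]ᵀ = [-115, -5746]ᵀ.
Δ = 4·5473 − 109² = 10011.
a = ((-115)·5473 − 109·(-5746))/10011 = -1027/3337; b = (4·(-5746) − 109·(-115))/10011 = -3483/3337.
At x = 2: ẑ = (-1027/3337)·(1) + (-3483/3337)·(4) = -14959/3337.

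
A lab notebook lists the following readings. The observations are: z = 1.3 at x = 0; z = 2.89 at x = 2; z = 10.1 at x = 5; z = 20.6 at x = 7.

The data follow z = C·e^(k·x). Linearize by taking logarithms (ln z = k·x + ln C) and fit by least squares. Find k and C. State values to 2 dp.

Let Y = ln z. Fitting Y = k·x + ln C by least squares:
Σx = 14.0000, Σ(x)² = 78.0000, Σln z = 6.6614, Σx·ln z = 34.8622.
Normal system: [[78.0000, 14.0000]; [14.0000, 4]]·[k, ln C]ᵀ = [34.8622, 6.6614]ᵀ.
Slope k = (n·Σx·ln z − Σx·Σln z)/(n·Σ(x)² − (Σx)²) = (4·34.8622 − 14.0000·6.6614)/116.0000 = 0.39818; ln C = (Σln z − k·Σx)/n = 0.27174, so C = exp(0.27174) = 1.31224.

k = 0.40, C = 1.31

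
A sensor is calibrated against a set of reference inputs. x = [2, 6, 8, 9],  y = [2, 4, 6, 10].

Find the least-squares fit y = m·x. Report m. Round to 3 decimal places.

m = 0.897

Entries of AᵀA: Σx·x = 185.
And Σx·y = 166.
Normal equations: [[185]]·[m]ᵀ = [166]ᵀ.
Hence m = 166 / 185 ≈ 0.897297.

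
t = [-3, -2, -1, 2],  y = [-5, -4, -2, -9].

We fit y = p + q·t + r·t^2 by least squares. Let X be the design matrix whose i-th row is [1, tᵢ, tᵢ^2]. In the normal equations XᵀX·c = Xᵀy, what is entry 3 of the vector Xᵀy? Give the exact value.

Entry 3 ↔ basis t^2, so (Xᵀy)_{3} = Σᵢ (t^2)·yᵢ = (9)·(-5) + (4)·(-4) + (1)·(-2) + (4)·(-9) = -99.

-99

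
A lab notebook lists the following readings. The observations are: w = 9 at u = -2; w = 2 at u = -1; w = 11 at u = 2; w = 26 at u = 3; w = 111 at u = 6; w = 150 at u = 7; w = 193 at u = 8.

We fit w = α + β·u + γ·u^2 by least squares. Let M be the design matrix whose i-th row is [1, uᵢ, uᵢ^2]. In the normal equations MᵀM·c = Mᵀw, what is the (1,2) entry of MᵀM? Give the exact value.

23

Row 1 ↔ basis 1, column 2 ↔ basis u, so (MᵀM)_{1,2} = Σᵢ u = (1)·(-2) + (1)·(-1) + (1)·(2) + (1)·(3) + (1)·(6) + (1)·(7) + (1)·(8) = 23.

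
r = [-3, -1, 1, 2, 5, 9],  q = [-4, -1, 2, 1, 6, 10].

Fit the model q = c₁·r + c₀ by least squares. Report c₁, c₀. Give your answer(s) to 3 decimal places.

c₁ = 1.149, c₀ = -0.156

AᵀA·[c₁, c₀]ᵀ = Aᵀq reads: 121·c₁ + 13·c₀ = 137;  13·c₁ + 6·c₀ = 14.
(Σr·r = 121, Σr = 13, Σ1 = 6, Σr·q = 137, Σq = 14.)
Determinant 121·6 − 13² = 557.
c₁ = (137·6 − 13·14)/557 = 640/557; c₀ = (121·14 − 13·137)/557 = -87/557.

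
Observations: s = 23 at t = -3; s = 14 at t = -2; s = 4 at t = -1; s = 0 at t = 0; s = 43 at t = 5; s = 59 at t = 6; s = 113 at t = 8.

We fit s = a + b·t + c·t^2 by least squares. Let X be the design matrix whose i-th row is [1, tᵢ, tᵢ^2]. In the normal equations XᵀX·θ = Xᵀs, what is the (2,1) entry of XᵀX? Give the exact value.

Row 2 ↔ basis t, column 1 ↔ basis 1, so (XᵀX)_{2,1} = Σᵢ t = (-3)·(1) + (-2)·(1) + (-1)·(1) + (0)·(1) + (5)·(1) + (6)·(1) + (8)·(1) = 13.

13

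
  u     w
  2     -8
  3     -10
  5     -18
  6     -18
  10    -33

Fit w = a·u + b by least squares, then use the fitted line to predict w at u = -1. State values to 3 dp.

ŵ = 2.031

Setting ∂/∂a … = 0 gives: 174·a + 26·b = -574;  26·a + 5·b = -87.
Eliminating b: 5·(row 1) − 26·(row 2) gives 194·a = 5·(-574) − 26·(-87) = -608, so a = -304/97.
Then b = ((-87) − 26·(-304/97))/5 = -107/97.
At u = -1: ŵ = (-304/97)·(-1) + (-107/97)·(1) = 197/97.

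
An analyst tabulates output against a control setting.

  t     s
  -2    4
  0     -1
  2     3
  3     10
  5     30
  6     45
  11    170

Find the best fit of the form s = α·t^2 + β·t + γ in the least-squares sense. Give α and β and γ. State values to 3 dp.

α = 1.491, β = -0.801, γ = -2.246

Compute the Gram sums: Σt^2·t^2 = 16675, Σt^2·t = 1699, Σt^2 = 199, Σt·t = 199, Σt = 25, Σ1 = 7.
And Σt^2·s = 23058, Σt·s = 2318, Σs = 261.
AᵀA·[α, β, γ]ᵀ = Aᵀs becomes [[16675, 1699, 199]; [1699, 199, 25]; [199, 25, 7]]·[α, β, γ]ᵀ = [23058, 2318, 261]ᵀ.
Row-reducing yields α = 403789/270774, β = -216971/270774, γ = -304123/135387.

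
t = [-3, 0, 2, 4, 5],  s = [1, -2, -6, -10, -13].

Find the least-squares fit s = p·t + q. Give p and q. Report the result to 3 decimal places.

The normal system AᵀA·[p, q]ᵀ = Aᵀs is [[54, 8]; [8, 5]]·[p, q]ᵀ = [-120, -30]ᵀ.
det = 54·5 − 8² = 206.
p = ((-120)·5 − 8·(-30))/206 = -180/103; q = (54·(-30) − 8·(-120))/206 = -330/103.

p = -1.748, q = -3.204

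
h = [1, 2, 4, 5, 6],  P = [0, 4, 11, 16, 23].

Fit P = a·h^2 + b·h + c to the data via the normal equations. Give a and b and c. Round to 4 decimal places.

Forming XᵀX = [[2194, 414, 82]; [414, 82, 18]; [82, 18, 5]] and XᵀP = [1420, 270, 54]ᵀ gives XᵀX·[a, b, c]ᵀ = XᵀP.
Solving the 3×3 system (Gaussian elimination) gives a = 263/616, b = 81/56, c = -31/22.

a = 0.4269, b = 1.4464, c = -1.4091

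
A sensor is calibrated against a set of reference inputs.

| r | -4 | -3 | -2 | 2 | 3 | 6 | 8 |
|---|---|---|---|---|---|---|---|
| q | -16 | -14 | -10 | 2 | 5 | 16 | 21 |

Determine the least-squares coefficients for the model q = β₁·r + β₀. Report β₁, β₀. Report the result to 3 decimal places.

With design matrix M, MᵀM = [[142, 10]; [10, 7]] and Mᵀq = [409, 4]ᵀ.
det = 142·7 − 10² = 894.
β₁ = (409·7 − 10·4)/894 = 941/298; β₀ = (142·4 − 10·409)/894 = -587/149.

β₁ = 3.158, β₀ = -3.940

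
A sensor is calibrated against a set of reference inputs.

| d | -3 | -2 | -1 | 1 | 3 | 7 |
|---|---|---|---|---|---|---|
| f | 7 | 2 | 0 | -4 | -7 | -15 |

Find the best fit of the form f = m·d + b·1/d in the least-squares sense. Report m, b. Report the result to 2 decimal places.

Setting ∂/∂m … = 0 gives: 73·m + 6·b = -155;  6·m + (4397/1764)·b = -248/21.
(Σd·d = 73, Σd·1/d = 6, Σ1/d·1/d = 4397/1764, Σd·f = -155, Σ1/d·f = -248/21.)
Eliminating b: (4397/1764)·(row 1) − 6·(row 2) gives (257477/1764)·m = (4397/1764)·(-155) − 6·(-248/21) = -556543/1764, so m = -556543/257477.
Then b = ((-248/21) − 6·(-556543/257477))/(4397/1764) = 119784/257477.

m = -2.16, b = 0.47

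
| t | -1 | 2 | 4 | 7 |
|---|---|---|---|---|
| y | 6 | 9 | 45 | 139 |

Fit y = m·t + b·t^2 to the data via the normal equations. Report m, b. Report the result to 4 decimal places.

Entries of AᵀA: Σt·t = 70, Σt·t^2 = 414, Σt^2·t^2 = 2674.
For Aᵀy: Σt·y = 1165, Σt^2·y = 7573.
So AᵀA·[m, b]ᵀ = Aᵀy: [[70, 414]; [414, 2674]]·[m, b]ᵀ = [1165, 7573]ᵀ.
Determinant 70·2674 − 414² = 15784.
m = (1165·2674 − 414·7573)/15784 = -5003/3946; b = (70·7573 − 414·1165)/15784 = 5975/1973.

m = -1.2679, b = 3.0284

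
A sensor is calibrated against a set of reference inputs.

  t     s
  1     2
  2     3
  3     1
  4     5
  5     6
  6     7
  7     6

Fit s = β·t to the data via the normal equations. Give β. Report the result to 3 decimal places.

β = 1.036

AᵀA·[β]ᵀ = Aᵀs reads: 140·β = 145.
(Σt·t = 140, Σt·s = 145.)
β = 145/140 = 1.03571.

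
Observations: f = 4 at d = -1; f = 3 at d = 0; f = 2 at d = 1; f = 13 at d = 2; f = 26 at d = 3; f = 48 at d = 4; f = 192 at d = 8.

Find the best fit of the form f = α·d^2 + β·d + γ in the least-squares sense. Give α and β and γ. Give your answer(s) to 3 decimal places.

α = 3.058, β = -0.600, γ = 1.103

MᵀM·[α, β, γ]ᵀ = Mᵀf reads: 4451·α + 611·β + 95·γ = 13348;  611·α + 95·β + 17·γ = 1830;  95·α + 17·β + 7·γ = 288.
(Σd^2·d^2 = 4451, Σd^2·d = 611, Σd^2 = 95, Σd·d = 95, Σd = 17, Σ1 = 7, Σd^2·f = 13348, Σd·f = 1830, Σf = 288.)
Row-reducing yields α = 19273/6303, β = -344/573, γ = 2317/2101.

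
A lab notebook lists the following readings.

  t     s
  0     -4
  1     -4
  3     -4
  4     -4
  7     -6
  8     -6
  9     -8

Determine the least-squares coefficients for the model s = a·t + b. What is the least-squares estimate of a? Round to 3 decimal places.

a = -0.399

From the data, Σt·t = 220, Σt = 32, Σ1 = 7.
And Σt·s = -194, Σs = -36.
Normal equations: [[220, 32]; [32, 7]]·[a, b]ᵀ = [-194, -36]ᵀ.
Eliminating b: 7·(row 1) − 32·(row 2) gives 516·a = 7·(-194) − 32·(-36) = -206, so a = -103/258.
Then b = ((-36) − 32·(-103/258))/7 = -428/129.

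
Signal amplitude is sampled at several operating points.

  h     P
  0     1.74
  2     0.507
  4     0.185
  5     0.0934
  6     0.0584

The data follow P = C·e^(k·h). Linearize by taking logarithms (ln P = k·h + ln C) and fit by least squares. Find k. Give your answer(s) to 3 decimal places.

k = -0.566

With ln Pᵢ as the transformed response and hᵢ as the regressor:
Sums: Σh = 17.0000, Σ(h)² = 81.0000, Σln P = -7.0241, Σh·ln P = -37.0050.
Normal system: [[81.0000, 17.0000]; [17.0000, 5]]·[k, ln C]ᵀ = [-37.0050, -7.0241]ᵀ.
Δ = 81.0000·5 − (17.0000)² = 116.0000; k = (-37.0050·5 − 17.0000·-7.0241)/116.0000 = -0.56566, ln C = (81.0000·-7.0241 − 17.0000·-37.0050)/116.0000 = 0.51842.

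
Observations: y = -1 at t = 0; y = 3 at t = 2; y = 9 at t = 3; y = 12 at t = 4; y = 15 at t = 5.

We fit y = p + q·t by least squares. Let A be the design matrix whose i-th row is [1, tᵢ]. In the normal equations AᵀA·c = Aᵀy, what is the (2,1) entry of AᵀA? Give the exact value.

14

Row 2 ↔ basis t, column 1 ↔ basis 1, so (AᵀA)_{2,1} = Σᵢ t = (0)·(1) + (2)·(1) + (3)·(1) + (4)·(1) + (5)·(1) = 14.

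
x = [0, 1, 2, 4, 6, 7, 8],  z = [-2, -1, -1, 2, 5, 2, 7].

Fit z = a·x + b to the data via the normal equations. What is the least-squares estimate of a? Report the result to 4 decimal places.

a = 0.9828

With design matrix A, AᵀA = [[170, 28]; [28, 7]] and Aᵀz = [105, 12]ᵀ.
Eliminating b: 7·(row 1) − 28·(row 2) gives 406·a = 7·105 − 28·12 = 399, so a = 57/58.
Then b = (12 − 28·(57/58))/7 = -450/203.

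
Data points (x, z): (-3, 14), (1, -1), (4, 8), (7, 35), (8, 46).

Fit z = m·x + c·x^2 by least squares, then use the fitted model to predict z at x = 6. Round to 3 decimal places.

ẑ = 23.563

Entries of MᵀM: Σx·x = 139, Σx·x^2 = 893, Σx^2·x^2 = 6835.
And Σx·z = 602, Σx^2·z = 4912.
MᵀM·[m, c]ᵀ = Mᵀz becomes [[139, 893]; [893, 6835]]·[m, c]ᵀ = [602, 4912]ᵀ.
Determinant 139·6835 − 893² = 152616.
m = (602·6835 − 893·4912)/152616 = -45291/25436; c = (139·4912 − 893·602)/152616 = 24197/25436.
At x = 6: ẑ = (-45291/25436)·(6) + (24197/25436)·(36) = 299673/12718.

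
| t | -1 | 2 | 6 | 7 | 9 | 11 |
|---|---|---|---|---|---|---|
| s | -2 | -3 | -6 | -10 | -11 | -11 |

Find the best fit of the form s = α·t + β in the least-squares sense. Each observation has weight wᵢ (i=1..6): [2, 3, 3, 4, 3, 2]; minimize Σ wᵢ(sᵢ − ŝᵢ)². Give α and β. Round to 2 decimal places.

Sums needed: Σwᵢ·t·t = 803, Σwᵢ·t = 99, Σwᵢ·1 = 17.
For AᵀWs: Σwᵢ·t·s = -941, Σwᵢ·s = -126.
Determinant 803·17 − 99² = 3850.
α = ((-941)·17 − 99·(-126))/3850 = -3523/3850; β = (803·(-126) − 99·(-941))/3850 = -729/350.

α = -0.92, β = -2.08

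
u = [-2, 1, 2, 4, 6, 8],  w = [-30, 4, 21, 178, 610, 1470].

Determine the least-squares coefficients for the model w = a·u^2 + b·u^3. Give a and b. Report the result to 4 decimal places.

a = -0.9819, b = 2.9934

From the data, Σu^2·u^2 = 5681, Σu^2·u^3 = 41569, Σu^3·u^3 = 313025.
For Xᵀw: Σu^2·w = 118856, Σu^3·w = 896204.
Normal equations: [[5681, 41569]; [41569, 313025]]·[a, b]ᵀ = [118856, 896204]ᵀ.
Eliminating b: 313025·(row 1) − 41569·(row 2) gives 50313264·a = 313025·118856 − 41569·896204 = -49404676, so a = -12351169/12578316.
Then b = (896204 − 41569·(-12351169/12578316))/313025 = 37652465/12578316.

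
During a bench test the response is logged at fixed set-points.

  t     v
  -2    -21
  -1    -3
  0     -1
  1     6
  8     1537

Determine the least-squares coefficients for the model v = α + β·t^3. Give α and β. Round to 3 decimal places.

Normal-equation sums: Σ1 = 5, Σt^3 = 504, Σt^3·t^3 = 262210.
For Aᵀv: Σv = 1518, Σt^3·v = 787121.
AᵀA·[α, β]ᵀ = Aᵀv becomes [[5, 504]; [504, 262210]]·[α, β]ᵀ = [1518, 787121]ᵀ.
det = 5·262210 − 504² = 1057034.
α = (1518·262210 − 504·787121)/1057034 = 662898/528517; β = (5·787121 − 504·1518)/1057034 = 3170533/1057034.

α = 1.254, β = 2.999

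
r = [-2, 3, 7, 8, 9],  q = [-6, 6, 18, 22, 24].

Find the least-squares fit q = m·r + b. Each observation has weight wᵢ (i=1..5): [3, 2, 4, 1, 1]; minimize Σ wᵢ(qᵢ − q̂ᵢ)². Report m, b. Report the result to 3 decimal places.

m = 2.728, b = -0.977

Sums needed: Σwᵢ·r·r = 371, Σwᵢ·r = 45, Σwᵢ·1 = 11.
For MᵀWq: Σwᵢ·r·q = 968, Σwᵢ·q = 112.
So MᵀWM·[m, b]ᵀ = MᵀWq: [[371, 45]; [45, 11]]·[m, b]ᵀ = [968, 112]ᵀ.
det = 371·11 − 45² = 2056.
m = (968·11 − 45·112)/2056 = 701/257; b = (371·112 − 45·968)/2056 = -251/257.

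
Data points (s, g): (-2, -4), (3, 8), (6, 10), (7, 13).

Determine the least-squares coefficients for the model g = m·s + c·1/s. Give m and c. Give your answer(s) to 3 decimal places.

m = 1.748, c = 2.931

Entries of AᵀA: Σs·s = 98, Σs·1/s = 4, Σ1/s·1/s = 361/882.
Moment sums: Σs·g = 183, Σ1/s·g = 172/21.
So AᵀA·[m, c]ᵀ = Aᵀg: [[98, 4]; [4, 361/882]]·[m, c]ᵀ = [183, 172/21]ᵀ.
Eliminating c: (361/882)·(row 1) − 4·(row 2) gives (217/9)·m = (361/882)·183 − 4·(172/21) = 12389/294, so m = 37167/21266.
Then c = ((172/21) − 4·(37167/21266))/(361/882) = 636/217.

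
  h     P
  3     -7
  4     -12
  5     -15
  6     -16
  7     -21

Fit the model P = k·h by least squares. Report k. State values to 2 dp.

From the data, Σh·h = 135.
And Σh·P = -387.
XᵀX·[k]ᵀ = XᵀP becomes [[135]]·[k]ᵀ = [-387]ᵀ.
Hence k = -387 / 135 ≈ -2.86667.

k = -2.87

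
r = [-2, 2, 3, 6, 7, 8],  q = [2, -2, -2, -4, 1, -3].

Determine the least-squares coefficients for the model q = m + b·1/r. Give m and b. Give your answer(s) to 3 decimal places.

m = -0.769, b = -4.408

Setting ∂/∂m … = 0 gives: 6·m + (43/56)·b = -8;  (43/56)·m + (19049/28224)·b = -599/168.
det = 6·(19049/28224) − (43/56)² = 32551/9408.
m = ((-8)·(19049/28224) − (43/56)·(-599/168))/(32551/9408) = -1747/2271; b = (6·(-599/168) − (43/56)·(-8))/(32551/9408) = -143472/32551.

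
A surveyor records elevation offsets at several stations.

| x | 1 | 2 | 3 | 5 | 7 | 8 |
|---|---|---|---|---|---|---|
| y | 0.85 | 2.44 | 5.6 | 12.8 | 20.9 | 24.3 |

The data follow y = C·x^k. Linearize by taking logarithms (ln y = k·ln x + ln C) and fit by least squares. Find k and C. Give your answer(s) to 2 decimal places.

With ln yᵢ as the transformed response and ln xᵢ as the regressor:
AᵀA = [[12.3883, 7.4265]; [7.4265, 6]], rhs = [19.1636, 11.2319]ᵀ  (here Σln x = 7.4265, Σ(ln x)² = 12.3883, Σln y = 11.2319, Σln x·ln y = 19.1636).
Solving (det = 19.1764): k = 1.64615, ln C = -0.16555, so C = exp(-0.16555) = 0.84743.

k = 1.65, C = 0.85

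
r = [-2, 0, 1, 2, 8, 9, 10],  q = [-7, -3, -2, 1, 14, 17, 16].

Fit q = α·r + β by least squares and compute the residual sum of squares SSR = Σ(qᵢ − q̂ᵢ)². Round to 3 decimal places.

SSR = 6.005

The normal system XᵀX·[α, β]ᵀ = Xᵀq is [[254, 28]; [28, 7]]·[α, β]ᵀ = [439, 36]ᵀ.
Determinant 254·7 − 28² = 994.
α = (439·7 − 28·36)/994 = 295/142; β = (254·36 − 28·439)/994 = -1574/497.
Residuals: 160/497, 83/497, -905/994, 6/497, 272/497, 1461/994, -799/497; SSR = 5969/994.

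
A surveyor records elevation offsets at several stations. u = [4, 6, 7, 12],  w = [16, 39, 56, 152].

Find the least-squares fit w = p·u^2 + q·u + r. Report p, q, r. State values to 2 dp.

p = 0.79, q = 4.40, r = -14.58

XᵀX·[p, q, r]ᵀ = Xᵀw reads: 24689·p + 2351·q + 245·r = 26292;  2351·p + 245·q + 29·r = 2514;  245·p + 29·q + 4·r = 263.
(Σu^2·u^2 = 24689, Σu^2·u = 2351, Σu^2 = 245, Σu·u = 245, Σu = 29, Σ1 = 4, Σu^2·w = 26292, Σu·w = 2514, Σw = 263.)
Row-reducing yields p = 49/62, q = 273/62, r = -452/31.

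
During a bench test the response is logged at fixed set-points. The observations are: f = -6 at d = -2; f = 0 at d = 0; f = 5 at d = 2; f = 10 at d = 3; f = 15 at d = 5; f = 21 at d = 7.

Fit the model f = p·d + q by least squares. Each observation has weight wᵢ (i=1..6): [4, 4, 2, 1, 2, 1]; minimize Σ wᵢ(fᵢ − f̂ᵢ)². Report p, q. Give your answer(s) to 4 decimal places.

p = 3.0013, q = -0.0729

Compute the Gram sums: Σwᵢ·d·d = 132, Σwᵢ·d = 16, Σwᵢ·1 = 14.
Moment sums: Σwᵢ·d·f = 395, Σwᵢ·f = 47.
MᵀWM·[p, q]ᵀ = MᵀWf becomes [[132, 16]; [16, 14]]·[p, q]ᵀ = [395, 47]ᵀ.
Determinant 132·14 − 16² = 1592.
p = (395·14 − 16·47)/1592 = 2389/796; q = (132·47 − 16·395)/1592 = -29/398.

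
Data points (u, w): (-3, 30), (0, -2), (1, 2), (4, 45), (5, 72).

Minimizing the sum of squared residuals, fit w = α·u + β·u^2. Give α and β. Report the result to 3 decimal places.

α = -0.879, β = 3.048

Setting ∂/∂α … = 0 gives: 51·α + 163·β = 452;  163·α + 963·β = 2792.
Eliminating β: 963·(row 1) − 163·(row 2) gives 22544·α = 963·452 − 163·2792 = -19820, so α = -4955/5636.
Then β = (2792 − 163·(-4955/5636))/963 = 17179/5636.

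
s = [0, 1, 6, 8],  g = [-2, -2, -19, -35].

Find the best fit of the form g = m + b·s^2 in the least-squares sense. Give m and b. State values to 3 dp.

m = -1.519, b = -0.514

Setting ∂/∂m … = 0 gives: 4·m + 101·b = -58;  101·m + 5393·b = -2926.
(Σ1 = 4, Σs^2 = 101, Σs^2·s^2 = 5393, Σg = -58, Σs^2·g = -2926.)
Δ = 4·5393 − 101² = 11371.
m = ((-58)·5393 − 101·(-2926))/11371 = -17268/11371; b = (4·(-2926) − 101·(-58))/11371 = -5846/11371.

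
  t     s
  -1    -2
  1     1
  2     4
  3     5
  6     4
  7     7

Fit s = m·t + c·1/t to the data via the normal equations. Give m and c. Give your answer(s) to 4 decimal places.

m = 0.9199, c = 1.1679

Sums needed: Σt·t = 100, Σt·1/t = 6, Σ1/t·1/t = 2125/882.
Moment sums: Σt·s = 99, Σ1/t·s = 25/3.
So XᵀX·[m, c]ᵀ = Xᵀs: [[100, 6]; [6, 2125/882]]·[m, c]ᵀ = [99, 25/3]ᵀ.
Eliminating c: (2125/882)·(row 1) − 6·(row 2) gives (90374/441)·m = (2125/882)·99 − 6·(25/3) = 18475/98, so m = 166275/180748.
Then c = ((25/3) − 6·(166275/180748))/(2125/882) = 52773/45187.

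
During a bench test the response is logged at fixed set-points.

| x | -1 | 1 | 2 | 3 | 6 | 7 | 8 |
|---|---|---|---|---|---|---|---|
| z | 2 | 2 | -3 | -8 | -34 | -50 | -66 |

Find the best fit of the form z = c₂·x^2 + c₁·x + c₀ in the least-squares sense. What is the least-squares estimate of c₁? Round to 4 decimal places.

c₁ = -0.2052

From the data, Σx^2·x^2 = 7892, Σx^2·x = 1106, Σx^2 = 164, Σx·x = 164, Σx = 26, Σ1 = 7.
For Aᵀz: Σx^2·z = -7978, Σx·z = -1112, Σz = -157.
Solving the 3×3 system (Gaussian elimination) gives c₂ = -47525/45849, c₁ = -9409/45849, c₀ = 1291/493.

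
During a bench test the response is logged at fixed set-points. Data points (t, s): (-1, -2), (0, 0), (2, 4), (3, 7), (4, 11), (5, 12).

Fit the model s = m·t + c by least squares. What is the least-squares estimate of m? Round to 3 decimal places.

With design matrix A, AᵀA = [[55, 13]; [13, 6]] and Aᵀs = [135, 32]ᵀ.
det = 55·6 − 13² = 161.
m = (135·6 − 13·32)/161 = 394/161; c = (55·32 − 13·135)/161 = 5/161.

m = 2.447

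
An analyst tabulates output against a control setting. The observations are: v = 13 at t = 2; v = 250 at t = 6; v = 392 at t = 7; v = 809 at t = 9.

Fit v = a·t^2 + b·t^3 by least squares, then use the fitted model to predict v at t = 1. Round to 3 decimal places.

The normal system MᵀM·[a, b]ᵀ = Mᵀv is [[10274, 83664]; [83664, 695810]]·[a, b]ᵀ = [93789, 778321]ᵀ.
det = 10274·695810 − 83664² = 149087044.
a = (93789·695810 − 83664·778321)/149087044 = 70937973/74543522; b = (10274·778321 − 83664·93789)/149087044 = 74853529/74543522.
At t = 1: v̂ = (70937973/74543522)·(1) + (74853529/74543522)·(1) = 72895751/37271761.

v̂ = 1.956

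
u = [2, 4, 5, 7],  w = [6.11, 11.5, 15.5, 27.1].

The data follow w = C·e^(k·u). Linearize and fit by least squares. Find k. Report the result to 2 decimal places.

With ln wᵢ as the transformed response and uᵢ as the regressor:
Σu = 18.0000, Σ(u)² = 94.0000, Σln w = 10.2926, Σu·ln w = 50.1902.
Normal system: [[94.0000, 18.0000]; [18.0000, 4]]·[k, ln C]ᵀ = [50.1902, 10.2926]ᵀ.
Slope k = (n·Σu·ln w − Σu·Σln w)/(n·Σ(u)² − (Σu)²) = (4·50.1902 − 18.0000·10.2926)/52.0000 = 0.29794; ln C = (Σln w − k·Σu)/n = 1.23242.

k = 0.30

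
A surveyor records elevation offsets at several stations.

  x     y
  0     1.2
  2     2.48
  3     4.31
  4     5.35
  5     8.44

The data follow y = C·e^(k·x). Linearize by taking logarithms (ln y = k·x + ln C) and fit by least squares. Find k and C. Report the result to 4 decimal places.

k = 0.3892, C = 1.2003

Let Y = ln y. Fitting Y = k·x + ln C by least squares:
Σx = 14.0000, Σ(x)² = 54.0000, Σln y = 6.3616, Σx·ln y = 23.5726.
Normal system: [[54.0000, 14.0000]; [14.0000, 5]]·[k, ln C]ᵀ = [23.5726, 6.3616]ᵀ.
Slope k = (n·Σx·ln y − Σx·Σln y)/(n·Σ(x)² − (Σx)²) = (5·23.5726 − 14.0000·6.3616)/74.0000 = 0.38920; ln C = (Σln y − k·Σx)/n = 0.18256, so C = exp(0.18256) = 1.20029.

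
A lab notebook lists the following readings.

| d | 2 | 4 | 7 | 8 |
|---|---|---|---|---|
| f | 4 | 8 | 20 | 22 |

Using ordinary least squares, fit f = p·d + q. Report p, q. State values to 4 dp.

p = 3.1868, q = -3.2308

With design matrix M, MᵀM = [[133, 21]; [21, 4]] and Mᵀf = [356, 54]ᵀ.
Eliminating q: 4·(row 1) − 21·(row 2) gives 91·p = 4·356 − 21·54 = 290, so p = 290/91.
Then q = (54 − 21·(290/91))/4 = -42/13.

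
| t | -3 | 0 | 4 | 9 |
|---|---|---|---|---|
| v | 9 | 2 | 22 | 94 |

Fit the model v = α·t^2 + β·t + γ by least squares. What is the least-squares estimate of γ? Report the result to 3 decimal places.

Normal-equation sums: Σt^2·t^2 = 6898, Σt^2·t = 766, Σt^2 = 106, Σt·t = 106, Σt = 10, Σ1 = 4.
Right-hand side: Σt^2·v = 8047, Σt·v = 907, Σv = 127.
Inverting the 3×3 Gram matrix, [α, β, γ]ᵀ = [4659/4456, 3613/4456, 4491/2228]ᵀ.

γ = 2.016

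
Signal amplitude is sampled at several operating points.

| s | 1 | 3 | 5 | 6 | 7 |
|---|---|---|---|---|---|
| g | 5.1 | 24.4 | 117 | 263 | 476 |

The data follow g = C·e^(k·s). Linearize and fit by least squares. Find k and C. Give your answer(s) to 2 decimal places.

k = 0.77, C = 2.44

With ln gᵢ as the transformed response and sᵢ as the regressor:
Σs = 22.0000, Σ(s)² = 120.0000, Σln g = 21.3236, Σs·ln g = 111.6147.
Normal system: [[120.0000, 22.0000]; [22.0000, 5]]·[k, ln C]ᵀ = [111.6147, 21.3236]ᵀ.
Δ = 120.0000·5 − (22.0000)² = 116.0000; k = (111.6147·5 − 22.0000·21.3236)/116.0000 = 0.76685, ln C = (120.0000·21.3236 − 22.0000·111.6147)/116.0000 = 0.89056, so C = exp(0.89056) = 2.43649.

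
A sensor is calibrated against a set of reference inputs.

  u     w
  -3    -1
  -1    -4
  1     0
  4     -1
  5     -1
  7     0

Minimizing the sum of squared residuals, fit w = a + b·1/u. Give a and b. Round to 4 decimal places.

Compute the Gram sums: Σ1 = 6, Σ1/u = 109/420, Σ1/u·1/u = 394081/176400.
And Σw = -7, Σ1/u·w = 233/60.
So XᵀX·[a, b]ᵀ = Xᵀw: [[6, 109/420]; [109/420, 394081/176400]]·[a, b]ᵀ = [-7, 233/60]ᵀ.
Eliminating b: (394081/176400)·(row 1) − (109/420)·(row 2) gives (470521/35280)·a = (394081/176400)·(-7) − (109/420)·(233/60) = -69913/4200, so a = -2936346/2352605.
Then b = ((233/60) − (109/420)·(-2936346/2352605))/(394081/176400) = 886116/470521.

a = -1.2481, b = 1.8833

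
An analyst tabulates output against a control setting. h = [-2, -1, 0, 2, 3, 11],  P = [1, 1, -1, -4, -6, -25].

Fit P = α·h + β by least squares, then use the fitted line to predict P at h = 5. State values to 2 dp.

Compute the Gram sums: Σh·h = 139, Σh = 13, Σ1 = 6.
For XᵀP: Σh·P = -304, ΣP = -34.
XᵀX·[α, β]ᵀ = XᵀP becomes [[139, 13]; [13, 6]]·[α, β]ᵀ = [-304, -34]ᵀ.
Eliminating β: 6·(row 1) − 13·(row 2) gives 665·α = 6·(-304) − 13·(-34) = -1382, so α = -1382/665.
Then β = ((-34) − 13·(-1382/665))/6 = -774/665.
At h = 5: P̂ = (-1382/665)·(5) + (-774/665)·(1) = -7684/665.

P̂ = -11.55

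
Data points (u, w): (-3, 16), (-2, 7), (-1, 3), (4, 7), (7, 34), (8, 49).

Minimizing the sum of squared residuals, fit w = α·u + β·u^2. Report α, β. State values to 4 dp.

Compute the Gram sums: Σu·u = 143, Σu·u^2 = 883, Σu^2·u^2 = 6851.
Moment sums: Σu·w = 593, Σu^2·w = 5089.
Normal equations: [[143, 883]; [883, 6851]]·[α, β]ᵀ = [593, 5089]ᵀ.
Determinant 143·6851 − 883² = 200004.
α = (593·6851 − 883·5089)/200004 = -35912/16667; β = (143·5089 − 883·593)/200004 = 17009/16667.

α = -2.1547, β = 1.0205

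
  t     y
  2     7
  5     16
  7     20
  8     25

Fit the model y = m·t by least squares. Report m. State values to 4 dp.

The normal equations are: 142·m = 434.
Hence m = 434 / 142 ≈ 3.05634.

m = 3.0563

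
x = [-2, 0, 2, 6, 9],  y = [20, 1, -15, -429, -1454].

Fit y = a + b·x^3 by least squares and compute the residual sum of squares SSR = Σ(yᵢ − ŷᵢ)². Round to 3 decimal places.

SSR = 6.265

Entries of AᵀA: Σ1 = 5, Σx^3 = 945, Σx^3·x^3 = 578225.
And Σy = -1877, Σx^3·y = -1152910.
So AᵀA·[a, b]ᵀ = Aᵀy: [[5, 945]; [945, 578225]]·[a, b]ᵀ = [-1877, -1152910]ᵀ.
Δ = 5·578225 − 945² = 1998100.
a = ((-1877)·578225 − 945·(-1152910))/1998100 = 166865/79924; b = (5·(-1152910) − 945·(-1877))/1998100 = -798157/399620.
Residuals: 772819/399620, -86941/79924, -443369/399620, 130607/399620, -6338/99905; SSR = 500723/79924.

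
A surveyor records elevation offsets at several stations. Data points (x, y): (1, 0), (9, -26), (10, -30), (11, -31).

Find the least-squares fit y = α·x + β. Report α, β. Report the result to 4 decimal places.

With design matrix A, AᵀA = [[303, 31]; [31, 4]] and Aᵀy = [-875, -87]ᵀ.
Eliminating β: 4·(row 1) − 31·(row 2) gives 251·α = 4·(-875) − 31·(-87) = -803, so α = -803/251.
Then β = ((-87) − 31·(-803/251))/4 = 764/251.

α = -3.1992, β = 3.0438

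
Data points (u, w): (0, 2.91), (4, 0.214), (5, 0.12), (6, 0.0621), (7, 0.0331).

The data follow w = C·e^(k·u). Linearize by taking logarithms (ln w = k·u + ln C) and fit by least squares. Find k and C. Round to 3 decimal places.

With ln wᵢ as the transformed response and uᵢ as the regressor:
AᵀA = [[126.0000, 22.0000]; [22.0000, 5]], rhs = [-57.3000, -8.7811]ᵀ  (here Σu = 22.0000, Σ(u)² = 126.0000, Σln w = -8.7811, Σu·ln w = -57.3000).
Δ = 126.0000·5 − (22.0000)² = 146.0000; k = (-57.3000·5 − 22.0000·-8.7811)/146.0000 = -0.63915, ln C = (126.0000·-8.7811 − 22.0000·-57.3000)/146.0000 = 1.05603, so C = exp(1.05603) = 2.87492.

k = -0.639, C = 2.875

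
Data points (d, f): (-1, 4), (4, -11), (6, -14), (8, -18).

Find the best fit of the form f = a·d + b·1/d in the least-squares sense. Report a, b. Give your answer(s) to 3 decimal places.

a = -2.292, b = -1.958

The normal system AᵀA·[a, b]ᵀ = Aᵀf is [[117, 4]; [4, 637/576]]·[a, b]ᵀ = [-276, -34/3]ᵀ.
Determinant 117·(637/576) − 4² = 7257/64.
a = ((-276)·(637/576) − 4·(-34/3))/(7257/64) = -49900/21771; b = (117·(-34/3) − 4·(-276))/(7257/64) = -4736/2419.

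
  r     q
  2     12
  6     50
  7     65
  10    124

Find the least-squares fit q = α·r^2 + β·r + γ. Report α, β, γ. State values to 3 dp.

α = 1.129, β = 0.454, γ = 6.584

Sums needed: Σr^2·r^2 = 13713, Σr^2·r = 1567, Σr^2 = 189, Σr·r = 189, Σr = 25, Σ1 = 4.
For Mᵀq: Σr^2·q = 17433, Σr·q = 2019, Σq = 251.
Row-reducing yields α = 1105/979, β = 444/979, γ = 586/89.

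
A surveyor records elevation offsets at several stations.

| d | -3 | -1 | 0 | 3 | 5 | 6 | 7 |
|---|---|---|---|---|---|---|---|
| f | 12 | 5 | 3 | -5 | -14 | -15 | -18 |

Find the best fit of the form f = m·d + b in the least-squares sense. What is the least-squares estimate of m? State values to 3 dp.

From the data, Σd·d = 129, Σd = 17, Σ1 = 7.
For Aᵀf: Σd·f = -342, Σf = -32.
Normal equations: [[129, 17]; [17, 7]]·[m, b]ᵀ = [-342, -32]ᵀ.
Eliminating b: 7·(row 1) − 17·(row 2) gives 614·m = 7·(-342) − 17·(-32) = -1850, so m = -925/307.
Then b = ((-32) − 17·(-925/307))/7 = 843/307.

m = -3.013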